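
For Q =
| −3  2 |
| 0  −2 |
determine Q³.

[[−27, 38], [0, −8]]

Q² = [[9, −10], [0, 4]]
Q³ = [[−27, 38], [0, −8]]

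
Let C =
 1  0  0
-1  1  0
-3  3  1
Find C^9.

[[1, 0, 0], [-9, 1, 0], [-135, 27, 1]]

C = I + N where N = [[0, 0, 0], [-1, 0, 0], [-3, 3, 0]] is strictly lower-triangular, so N^3 = 0.
(I + N)^9 = I + 9·N + 36·N^2 = [[1, 0, 0], [-9, 1, 0], [-135, 27, 1]].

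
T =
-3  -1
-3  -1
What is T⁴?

[[192, 64], [192, 64]]

T² = [[12, 4], [12, 4]]
T³ = [[-48, -16], [-48, -16]]
T⁴ = [[192, 64], [192, 64]]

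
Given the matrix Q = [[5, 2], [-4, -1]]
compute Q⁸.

tr Q = 4 and det Q = 3, so the characteristic polynomial is λ² − (4)λ + (3) with roots 3 and 1.
Eigenvectors give P = [[-1, -1], [1, 2]] with P⁻¹ = [[-2, -1], [1, 1]], and Q = P·diag(3, 1)·P⁻¹.
Then Q⁸ = P·diag(6561, 1)·P⁻¹ = [[-6561, -1], [6561, 2]] · [[-2, -1], [1, 1]] = [[13121, 6560], [-13120, -6559]].

[[13121, 6560], [-13120, -6559]]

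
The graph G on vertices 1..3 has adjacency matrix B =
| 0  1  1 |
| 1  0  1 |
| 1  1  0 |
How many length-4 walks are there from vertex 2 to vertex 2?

The number of length-4 walks from vertex 2 to vertex 2 is entry (2,2) of B^4, where B is the adjacency matrix.
B^2 = [[2, 1, 1], [1, 2, 1], [1, 1, 2]]
B^3 = [[2, 3, 3], [3, 2, 3], [3, 3, 2]]
B^4 = [[6, 5, 5], [5, 6, 5], [5, 5, 6]]

6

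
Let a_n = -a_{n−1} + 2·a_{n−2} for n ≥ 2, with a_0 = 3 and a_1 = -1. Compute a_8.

343

With companion matrix Q = [[-1, 2], [1, 0]], [a_n, a_{n−1}]ᵀ = Q·[a_{n−1}, a_{n−2}]ᵀ, so [a_8, a_7]ᵀ = Q^7·[a_1, a_0]ᵀ.
Q^7 = [[-85, 86], [43, -42]], giving [a_8, a_7]ᵀ = [[343], [-169]].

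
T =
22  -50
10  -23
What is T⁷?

tr T = -1 and det T = -6, so the characteristic polynomial is λ² − (-1)λ + (-6) with roots -3 and 2.
Eigenvectors give P = [[2, 5], [1, 2]] with P⁻¹ = [[-2, 5], [1, -2]], and T = P·diag(-3, 2)·P⁻¹.
Then T⁷ = P·diag(-2187, 128)·P⁻¹ = [[-4374, 640], [-2187, 256]] · [[-2, 5], [1, -2]] = [[9388, -23150], [4630, -11447]].

[[9388, -23150], [4630, -11447]]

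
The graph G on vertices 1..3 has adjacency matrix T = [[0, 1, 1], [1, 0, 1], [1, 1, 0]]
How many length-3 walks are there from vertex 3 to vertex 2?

3

The number of length-3 walks from vertex 3 to vertex 2 is entry (3,2) of T^3, where T is the adjacency matrix.
T^2 = [[2, 1, 1], [1, 2, 1], [1, 1, 2]]
T^3 = [[2, 3, 3], [3, 2, 3], [3, 3, 2]]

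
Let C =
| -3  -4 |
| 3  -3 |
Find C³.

C² = [[-3, 24], [-18, -3]]
C³ = [[81, -60], [45, 81]]

[[81, -60], [45, 81]]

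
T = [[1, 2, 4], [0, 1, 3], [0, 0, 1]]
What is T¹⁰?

[[1, 20, 310], [0, 1, 30], [0, 0, 1]]

T = I + N where N = [[0, 2, 4], [0, 0, 3], [0, 0, 0]] is strictly upper-triangular, so N³ = 0.
(I + N)¹⁰ = I + 10·N + 45·N² = [[1, 20, 310], [0, 1, 30], [0, 0, 1]].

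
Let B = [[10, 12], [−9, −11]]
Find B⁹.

tr B = −1 and det B = −2, so the characteristic polynomial is λ² − (−1)λ + (−2) with roots −2 and 1.
Eigenvectors give P = [[−1, 4], [1, −3]] with P⁻¹ = [[3, 4], [1, 1]], and B = P·diag(−2, 1)·P⁻¹.
Then B⁹ = P·diag(−512, 1)·P⁻¹ = [[512, 4], [−512, −3]] · [[3, 4], [1, 1]] = [[1540, 2052], [−1539, −2051]].

[[1540, 2052], [−1539, −2051]]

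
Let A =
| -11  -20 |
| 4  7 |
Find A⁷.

[[-10931, -21860], [4372, 8743]]

tr A = -4 and det A = 3, so the characteristic polynomial is λ² − (-4)λ + (3) with roots -1 and -3.
Eigenvectors give P = [[-2, -5], [1, 2]] with P⁻¹ = [[2, 5], [-1, -2]], and A = P·diag(-1, -3)·P⁻¹.
Then A⁷ = P·diag(-1, -2187)·P⁻¹ = [[2, 10935], [-1, -4374]] · [[2, 5], [-1, -2]] = [[-10931, -21860], [4372, 8743]].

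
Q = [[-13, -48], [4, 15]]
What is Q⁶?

[[-2183, -8736], [728, 2913]]

tr Q = 2 and det Q = -3, so the characteristic polynomial is λ² − (2)λ + (-3) with roots 3 and -1.
Eigenvectors give P = [[-3, 4], [1, -1]] with P⁻¹ = [[1, 4], [1, 3]], and Q = P·diag(3, -1)·P⁻¹.
Then Q⁶ = P·diag(729, 1)·P⁻¹ = [[-2187, 4], [729, -1]] · [[1, 4], [1, 3]] = [[-2183, -8736], [728, 2913]].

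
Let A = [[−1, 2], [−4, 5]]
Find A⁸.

tr A = 4 and det A = 3, so the characteristic polynomial is λ² − (4)λ + (3) with roots 1 and 3.
Eigenvectors give P = [[1, −1], [1, −2]] with P⁻¹ = [[2, −1], [1, −1]], and A = P·diag(1, 3)·P⁻¹.
Then A⁸ = P·diag(1, 6561)·P⁻¹ = [[1, −6561], [1, −13122]] · [[2, −1], [1, −1]] = [[−6559, 6560], [−13120, 13121]].

[[−6559, 6560], [−13120, 13121]]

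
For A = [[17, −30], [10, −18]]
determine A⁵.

[[857, −1650], [550, −1068]]

tr A = −1 and det A = −6, so the characteristic polynomial is λ² − (−1)λ + (−6) with roots 2 and −3.
Eigenvectors give P = [[−2, −3], [−1, −2]] with P⁻¹ = [[−2, 3], [1, −2]], and A = P·diag(2, −3)·P⁻¹.
Then A⁵ = P·diag(32, −243)·P⁻¹ = [[−64, 729], [−32, 486]] · [[−2, 3], [1, −2]] = [[857, −1650], [550, −1068]].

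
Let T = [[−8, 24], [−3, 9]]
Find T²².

T² = T (a projection; rank 1, trace 1), so T²² = T.

[[−8, 24], [−3, 9]]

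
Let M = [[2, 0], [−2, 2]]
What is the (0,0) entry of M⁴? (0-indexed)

M² = [[4, 0], [−8, 4]]
M³ = [[8, 0], [−24, 8]]
M⁴ = [[16, 0], [−64, 16]]

16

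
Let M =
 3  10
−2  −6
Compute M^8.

tr M = −3 and det M = 2, so the characteristic polynomial is λ² − (−3)λ + (2) with roots −2 and −1.
Eigenvectors give P = [[2, 5], [−1, −2]] with P⁻¹ = [[−2, −5], [1, 2]], and M = P·diag(−2, −1)·P⁻¹.
Then M^8 = P·diag(256, 1)·P⁻¹ = [[512, 5], [−256, −2]] · [[−2, −5], [1, 2]] = [[−1019, −2550], [510, 1276]].

[[−1019, −2550], [510, 1276]]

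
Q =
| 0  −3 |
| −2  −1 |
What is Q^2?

[[6, 3], [2, 7]]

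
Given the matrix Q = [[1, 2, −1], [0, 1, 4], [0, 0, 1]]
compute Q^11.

[[1, 22, 429], [0, 1, 44], [0, 0, 1]]

Q = I + N where N = [[0, 2, −1], [0, 0, 4], [0, 0, 0]] is strictly upper-triangular, so N^3 = 0.
(I + N)^11 = I + 11·N + 55·N^2 = [[1, 22, 429], [0, 1, 44], [0, 0, 1]].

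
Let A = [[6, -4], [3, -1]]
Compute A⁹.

[[77196, -76684], [57513, -57001]]

tr A = 5 and det A = 6, so the characteristic polynomial is λ² − (5)λ + (6) with roots 2 and 3.
Eigenvectors give P = [[1, -4], [1, -3]] with P⁻¹ = [[-3, 4], [-1, 1]], and A = P·diag(2, 3)·P⁻¹.
Then A⁹ = P·diag(512, 19683)·P⁻¹ = [[512, -78732], [512, -59049]] · [[-3, 4], [-1, 1]] = [[77196, -76684], [57513, -57001]].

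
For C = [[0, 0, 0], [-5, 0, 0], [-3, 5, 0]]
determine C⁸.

C is strictly triangular, hence nilpotent: C³ = 0, so C⁸ = 0.

[[0, 0, 0], [0, 0, 0], [0, 0, 0]]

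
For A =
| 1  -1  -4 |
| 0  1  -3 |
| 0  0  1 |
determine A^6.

[[1, -6, 21], [0, 1, -18], [0, 0, 1]]

A = I + N where N = [[0, -1, -4], [0, 0, -3], [0, 0, 0]] is strictly upper-triangular, so N^3 = 0.
(I + N)^6 = I + 6·N + 15·N^2 = [[1, -6, 21], [0, 1, -18], [0, 0, 1]].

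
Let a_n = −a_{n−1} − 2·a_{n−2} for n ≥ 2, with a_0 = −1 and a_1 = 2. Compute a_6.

−12

With companion matrix Q = [[−1, −2], [1, 0]], [a_n, a_{n−1}]ᵀ = Q·[a_{n−1}, a_{n−2}]ᵀ, so [a_6, a_5]ᵀ = Q^5·[a_1, a_0]ᵀ.
Q^5 = [[−5, 2], [−1, −6]], giving [a_6, a_5]ᵀ = [[−12], [4]].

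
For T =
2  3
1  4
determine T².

[[7, 18], [6, 19]]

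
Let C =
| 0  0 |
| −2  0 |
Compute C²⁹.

C is strictly triangular, hence nilpotent: C² = 0, so C²⁹ = 0.

[[0, 0], [0, 0]]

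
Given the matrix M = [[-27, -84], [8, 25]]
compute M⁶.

tr M = -2 and det M = -3, so the characteristic polynomial is λ² − (-2)λ + (-3) with roots 1 and -3.
Eigenvectors give P = [[-3, 7], [1, -2]] with P⁻¹ = [[2, 7], [1, 3]], and M = P·diag(1, -3)·P⁻¹.
Then M⁶ = P·diag(1, 729)·P⁻¹ = [[-3, 5103], [1, -1458]] · [[2, 7], [1, 3]] = [[5097, 15288], [-1456, -4367]].

[[5097, 15288], [-1456, -4367]]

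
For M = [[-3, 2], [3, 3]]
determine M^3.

M^2 = [[15, 0], [0, 15]]
M^3 = [[-45, 30], [45, 45]]

[[-45, 30], [45, 45]]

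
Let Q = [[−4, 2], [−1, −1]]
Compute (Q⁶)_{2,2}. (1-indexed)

−601

tr Q = −5 and det Q = 6, so the characteristic polynomial is λ² − (−5)λ + (6) with roots −3 and −2.
Eigenvectors give P = [[2, −1], [1, −1]] with P⁻¹ = [[1, −1], [1, −2]], and Q = P·diag(−3, −2)·P⁻¹.
Then Q⁶ = P·diag(729, 64)·P⁻¹ = [[1458, −64], [729, −64]] · [[1, −1], [1, −2]] = [[1394, −1330], [665, −601]].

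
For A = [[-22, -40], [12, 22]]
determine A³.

[[-88, -160], [48, 88]]

tr A = 0 and det A = -4, so the characteristic polynomial is λ² − (0)λ + (-4) with roots 2 and -2.
Eigenvectors give P = [[-5, -2], [3, 1]] with P⁻¹ = [[1, 2], [-3, -5]], and A = P·diag(2, -2)·P⁻¹.
Then A³ = P·diag(8, -8)·P⁻¹ = [[-40, 16], [24, -8]] · [[1, 2], [-3, -5]] = [[-88, -160], [48, 88]].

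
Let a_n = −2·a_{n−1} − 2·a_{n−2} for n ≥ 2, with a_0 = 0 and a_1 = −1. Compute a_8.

With companion matrix A = [[−2, −2], [1, 0]], [a_n, a_{n−1}]ᵀ = A·[a_{n−1}, a_{n−2}]ᵀ, so [a_8, a_7]ᵀ = A^7·[a_1, a_0]ᵀ.
A^7 = [[0, 16], [−8, −16]], giving [a_8, a_7]ᵀ = [[0], [8]].

0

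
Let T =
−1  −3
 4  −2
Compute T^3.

T^2 = [[−11, 9], [−12, −8]]
T^3 = [[47, 15], [−20, 52]]

[[47, 15], [−20, 52]]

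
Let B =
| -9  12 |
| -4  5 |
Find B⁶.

[[2913, -4368], [1456, -2183]]

tr B = -4 and det B = 3, so the characteristic polynomial is λ² − (-4)λ + (3) with roots -1 and -3.
Eigenvectors give P = [[3, -2], [2, -1]] with P⁻¹ = [[-1, 2], [-2, 3]], and B = P·diag(-1, -3)·P⁻¹.
Then B⁶ = P·diag(1, 729)·P⁻¹ = [[3, -1458], [2, -729]] · [[-1, 2], [-2, 3]] = [[2913, -4368], [1456, -2183]].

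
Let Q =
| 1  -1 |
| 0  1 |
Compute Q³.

[[1, -3], [0, 1]]

Q = I + N where N = [[0, -1], [0, 0]] is strictly upper-triangular, so N² = 0.
(I + N)³ = I + 3·N = [[1, -3], [0, 1]].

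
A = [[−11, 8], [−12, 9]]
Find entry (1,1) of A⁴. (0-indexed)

−159

tr A = −2 and det A = −3, so the characteristic polynomial is λ² − (−2)λ + (−3) with roots 1 and −3.
Eigenvectors give P = [[−2, −1], [−3, −1]] with P⁻¹ = [[1, −1], [−3, 2]], and A = P·diag(1, −3)·P⁻¹.
Then A⁴ = P·diag(1, 81)·P⁻¹ = [[−2, −81], [−3, −81]] · [[1, −1], [−3, 2]] = [[241, −160], [240, −159]].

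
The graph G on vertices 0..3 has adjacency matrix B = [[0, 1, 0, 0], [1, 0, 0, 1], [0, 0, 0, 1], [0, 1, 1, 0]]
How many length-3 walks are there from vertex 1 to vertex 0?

The number of length-3 walks from vertex 1 to vertex 0 is entry (1,0) of B^3, where B is the adjacency matrix.
B^2 = [[1, 0, 0, 1], [0, 2, 1, 0], [0, 1, 1, 0], [1, 0, 0, 2]]
B^3 = [[0, 2, 1, 0], [2, 0, 0, 3], [1, 0, 0, 2], [0, 3, 2, 0]]

2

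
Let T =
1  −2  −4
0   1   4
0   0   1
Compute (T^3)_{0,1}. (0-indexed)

T = I + N where N = [[0, −2, −4], [0, 0, 4], [0, 0, 0]] is strictly upper-triangular, so N^3 = 0.
(I + N)^3 = I + 3·N + 3·N^2 = [[1, −6, −36], [0, 1, 12], [0, 0, 1]].

−6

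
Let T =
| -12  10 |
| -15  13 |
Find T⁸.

[[-12354, 12610], [-18915, 19171]]

tr T = 1 and det T = -6, so the characteristic polynomial is λ² − (1)λ + (-6) with roots -2 and 3.
Eigenvectors give P = [[-1, 2], [-1, 3]] with P⁻¹ = [[-3, 2], [-1, 1]], and T = P·diag(-2, 3)·P⁻¹.
Then T⁸ = P·diag(256, 6561)·P⁻¹ = [[-256, 13122], [-256, 19683]] · [[-3, 2], [-1, 1]] = [[-12354, 12610], [-18915, 19171]].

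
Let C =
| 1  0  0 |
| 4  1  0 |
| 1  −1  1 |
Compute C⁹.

[[1, 0, 0], [36, 1, 0], [−135, −9, 1]]

C = I + N where N = [[0, 0, 0], [4, 0, 0], [1, −1, 0]] is strictly lower-triangular, so N³ = 0.
(I + N)⁹ = I + 9·N + 36·N² = [[1, 0, 0], [36, 1, 0], [−135, −9, 1]].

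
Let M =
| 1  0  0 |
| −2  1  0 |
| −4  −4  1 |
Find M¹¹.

M = I + N where N = [[0, 0, 0], [−2, 0, 0], [−4, −4, 0]] is strictly lower-triangular, so N³ = 0.
(I + N)¹¹ = I + 11·N + 55·N² = [[1, 0, 0], [−22, 1, 0], [396, −44, 1]].

[[1, 0, 0], [−22, 1, 0], [396, −44, 1]]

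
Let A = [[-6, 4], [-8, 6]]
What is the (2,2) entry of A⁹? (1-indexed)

1536

tr A = 0 and det A = -4, so the characteristic polynomial is λ² − (0)λ + (-4) with roots 2 and -2.
Eigenvectors give P = [[-1, 1], [-2, 1]] with P⁻¹ = [[1, -1], [2, -1]], and A = P·diag(2, -2)·P⁻¹.
Then A⁹ = P·diag(512, -512)·P⁻¹ = [[-512, -512], [-1024, -512]] · [[1, -1], [2, -1]] = [[-1536, 1024], [-2048, 1536]].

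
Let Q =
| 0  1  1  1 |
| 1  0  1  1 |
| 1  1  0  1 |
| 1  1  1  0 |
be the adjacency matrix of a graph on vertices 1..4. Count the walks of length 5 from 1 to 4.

61

The number of length-5 walks from vertex 1 to vertex 4 is entry (1,4) of Q^5, where Q is the adjacency matrix.
Q^2 = [[3, 2, 2, 2], [2, 3, 2, 2], [2, 2, 3, 2], [2, 2, 2, 3]]
Q^3 = [[6, 7, 7, 7], [7, 6, 7, 7], [7, 7, 6, 7], [7, 7, 7, 6]]
Q^4 = [[21, 20, 20, 20], [20, 21, 20, 20], [20, 20, 21, 20], [20, 20, 20, 21]]
Q^5 = [[60, 61, 61, 61], [61, 60, 61, 61], [61, 61, 60, 61], [61, 61, 61, 60]]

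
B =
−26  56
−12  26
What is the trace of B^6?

tr B = 0 and det B = −4, so the characteristic polynomial is λ² − (0)λ + (−4) with roots 2 and −2.
Eigenvectors give P = [[2, 7], [1, 3]] with P⁻¹ = [[−3, 7], [1, −2]], and B = P·diag(2, −2)·P⁻¹.
Then B^6 = P·diag(64, 64)·P⁻¹ = [[128, 448], [64, 192]] · [[−3, 7], [1, −2]] = [[64, 0], [0, 64]].

128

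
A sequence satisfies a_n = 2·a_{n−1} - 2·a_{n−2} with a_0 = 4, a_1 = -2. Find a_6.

48

With companion matrix Q = [[2, -2], [1, 0]], [a_n, a_{n−1}]ᵀ = Q·[a_{n−1}, a_{n−2}]ᵀ, so [a_6, a_5]ᵀ = Q^5·[a_1, a_0]ᵀ.
Q^5 = [[-8, 8], [-4, 0]], giving [a_6, a_5]ᵀ = [[48], [8]].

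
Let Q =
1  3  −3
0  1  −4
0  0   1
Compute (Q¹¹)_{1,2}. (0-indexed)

−44

Q = I + N where N = [[0, 3, −3], [0, 0, −4], [0, 0, 0]] is strictly upper-triangular, so N³ = 0.
(I + N)¹¹ = I + 11·N + 55·N² = [[1, 33, −693], [0, 1, −44], [0, 0, 1]].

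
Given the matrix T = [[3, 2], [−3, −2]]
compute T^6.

[[3, 2], [−3, −2]]

T² = T (a projection; rank 1, trace 1), so T^6 = T.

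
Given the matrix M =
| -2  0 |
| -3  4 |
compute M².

[[4, 0], [-6, 16]]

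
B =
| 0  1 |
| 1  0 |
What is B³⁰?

[[1, 0], [0, 1]]

B² = I (check: tr B = 0 and det B = -1), so B³⁰ = I since 30 is even.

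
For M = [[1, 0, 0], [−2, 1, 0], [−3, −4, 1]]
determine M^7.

M = I + N where N = [[0, 0, 0], [−2, 0, 0], [−3, −4, 0]] is strictly lower-triangular, so N^3 = 0.
(I + N)^7 = I + 7·N + 21·N^2 = [[1, 0, 0], [−14, 1, 0], [147, −28, 1]].

[[1, 0, 0], [−14, 1, 0], [147, −28, 1]]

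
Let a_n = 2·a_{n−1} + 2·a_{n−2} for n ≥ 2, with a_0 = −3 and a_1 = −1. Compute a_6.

With companion matrix C = [[2, 2], [1, 0]], [a_n, a_{n−1}]ᵀ = C·[a_{n−1}, a_{n−2}]ᵀ, so [a_6, a_5]ᵀ = C⁵·[a_1, a_0]ᵀ.
C⁵ = [[120, 88], [44, 32]], giving [a_6, a_5]ᵀ = [[−384], [−140]].

−384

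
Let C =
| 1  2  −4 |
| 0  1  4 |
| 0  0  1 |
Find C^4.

C = I + N where N = [[0, 2, −4], [0, 0, 4], [0, 0, 0]] is strictly upper-triangular, so N^3 = 0.
(I + N)^4 = I + 4·N + 6·N^2 = [[1, 8, 32], [0, 1, 16], [0, 0, 1]].

[[1, 8, 32], [0, 1, 16], [0, 0, 1]]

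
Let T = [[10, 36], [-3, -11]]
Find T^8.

[[-764, -3060], [255, 1021]]

tr T = -1 and det T = -2, so the characteristic polynomial is λ² − (-1)λ + (-2) with roots -2 and 1.
Eigenvectors give P = [[3, -4], [-1, 1]] with P⁻¹ = [[-1, -4], [-1, -3]], and T = P·diag(-2, 1)·P⁻¹.
Then T^8 = P·diag(256, 1)·P⁻¹ = [[768, -4], [-256, 1]] · [[-1, -4], [-1, -3]] = [[-764, -3060], [255, 1021]].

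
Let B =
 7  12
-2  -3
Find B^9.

tr B = 4 and det B = 3, so the characteristic polynomial is λ² − (4)λ + (3) with roots 3 and 1.
Eigenvectors give P = [[3, -2], [-1, 1]] with P⁻¹ = [[1, 2], [1, 3]], and B = P·diag(3, 1)·P⁻¹.
Then B^9 = P·diag(19683, 1)·P⁻¹ = [[59049, -2], [-19683, 1]] · [[1, 2], [1, 3]] = [[59047, 118092], [-19682, -39363]].

[[59047, 118092], [-19682, -39363]]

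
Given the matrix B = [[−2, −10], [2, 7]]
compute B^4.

[[−244, −650], [130, 341]]

tr B = 5 and det B = 6, so the characteristic polynomial is λ² − (5)λ + (6) with roots 2 and 3.
Eigenvectors give P = [[5, 2], [−2, −1]] with P⁻¹ = [[1, 2], [−2, −5]], and B = P·diag(2, 3)·P⁻¹.
Then B^4 = P·diag(16, 81)·P⁻¹ = [[80, 162], [−32, −81]] · [[1, 2], [−2, −5]] = [[−244, −650], [130, 341]].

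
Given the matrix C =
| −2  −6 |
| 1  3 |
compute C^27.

C² = C (a projection; rank 1, trace 1), so C^27 = C.

[[−2, −6], [1, 3]]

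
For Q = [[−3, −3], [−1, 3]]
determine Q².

[[12, 0], [0, 12]]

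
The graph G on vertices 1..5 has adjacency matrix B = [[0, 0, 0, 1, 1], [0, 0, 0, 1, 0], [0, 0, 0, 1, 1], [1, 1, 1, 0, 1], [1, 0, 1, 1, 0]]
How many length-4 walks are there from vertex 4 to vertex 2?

The number of length-4 walks from vertex 4 to vertex 2 is entry (4,2) of B⁴, where B is the adjacency matrix.
B² = [[2, 1, 2, 1, 1], [1, 1, 1, 0, 1], [2, 1, 2, 1, 1], [1, 0, 1, 4, 2], [1, 1, 1, 2, 3]]
B³ = [[2, 1, 2, 6, 5], [1, 0, 1, 4, 2], [2, 1, 2, 6, 5], [6, 4, 6, 4, 6], [5, 2, 5, 6, 4]]
B⁴ = [[11, 6, 11, 10, 10], [6, 4, 6, 4, 6], [11, 6, 11, 10, 10], [10, 4, 10, 22, 16], [10, 6, 10, 16, 16]]

4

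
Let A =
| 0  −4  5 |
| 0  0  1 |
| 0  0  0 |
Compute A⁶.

[[0, 0, 0], [0, 0, 0], [0, 0, 0]]

A is strictly triangular, hence nilpotent: A³ = 0, so A⁶ = 0.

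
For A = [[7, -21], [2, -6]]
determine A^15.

[[7, -21], [2, -6]]

A² = A (a projection; rank 1, trace 1), so A^15 = A.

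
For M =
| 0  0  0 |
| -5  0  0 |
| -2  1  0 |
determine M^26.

M is strictly triangular, hence nilpotent: M^3 = 0, so M^26 = 0.

[[0, 0, 0], [0, 0, 0], [0, 0, 0]]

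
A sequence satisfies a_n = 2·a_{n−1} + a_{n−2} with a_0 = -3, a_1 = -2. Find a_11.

With companion matrix C = [[2, 1], [1, 0]], [a_n, a_{n−1}]ᵀ = C·[a_{n−1}, a_{n−2}]ᵀ, so [a_11, a_10]ᵀ = C^10·[a_1, a_0]ᵀ.
C^10 = [[5741, 2378], [2378, 985]], giving [a_11, a_10]ᵀ = [[-18616], [-7711]].

-18616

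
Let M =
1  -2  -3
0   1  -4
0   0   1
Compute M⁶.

M = I + N where N = [[0, -2, -3], [0, 0, -4], [0, 0, 0]] is strictly upper-triangular, so N³ = 0.
(I + N)⁶ = I + 6·N + 15·N² = [[1, -12, 102], [0, 1, -24], [0, 0, 1]].

[[1, -12, 102], [0, 1, -24], [0, 0, 1]]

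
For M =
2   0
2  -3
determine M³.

M² = [[4, 0], [-2, 9]]
M³ = [[8, 0], [14, -27]]

[[8, 0], [14, -27]]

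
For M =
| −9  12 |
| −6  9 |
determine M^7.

tr M = 0 and det M = −9, so the characteristic polynomial is λ² − (0)λ + (−9) with roots −3 and 3.
Eigenvectors give P = [[2, −1], [1, −1]] with P⁻¹ = [[1, −1], [1, −2]], and M = P·diag(−3, 3)·P⁻¹.
Then M^7 = P·diag(−2187, 2187)·P⁻¹ = [[−4374, −2187], [−2187, −2187]] · [[1, −1], [1, −2]] = [[−6561, 8748], [−4374, 6561]].

[[−6561, 8748], [−4374, 6561]]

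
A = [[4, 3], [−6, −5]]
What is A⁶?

tr A = −1 and det A = −2, so the characteristic polynomial is λ² − (−1)λ + (−2) with roots 1 and −2.
Eigenvectors give P = [[−1, 1], [1, −2]] with P⁻¹ = [[−2, −1], [−1, −1]], and A = P·diag(1, −2)·P⁻¹.
Then A⁶ = P·diag(1, 64)·P⁻¹ = [[−1, 64], [1, −128]] · [[−2, −1], [−1, −1]] = [[−62, −63], [126, 127]].

[[−62, −63], [126, 127]]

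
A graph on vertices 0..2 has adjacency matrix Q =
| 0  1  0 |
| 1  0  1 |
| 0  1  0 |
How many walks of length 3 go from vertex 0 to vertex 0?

The number of length-3 walks from vertex 0 to vertex 0 is entry (0,0) of Q³, where Q is the adjacency matrix.
Q² = [[1, 0, 1], [0, 2, 0], [1, 0, 1]]
Q³ = [[0, 2, 0], [2, 0, 2], [0, 2, 0]]

0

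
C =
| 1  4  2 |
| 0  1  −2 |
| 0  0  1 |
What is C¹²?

[[1, 48, −504], [0, 1, −24], [0, 0, 1]]

C = I + N where N = [[0, 4, 2], [0, 0, −2], [0, 0, 0]] is strictly upper-triangular, so N³ = 0.
(I + N)¹² = I + 12·N + 66·N² = [[1, 48, −504], [0, 1, −24], [0, 0, 1]].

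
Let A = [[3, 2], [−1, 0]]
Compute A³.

tr A = 3 and det A = 2, so the characteristic polynomial is λ² − (3)λ + (2) with roots 2 and 1.
Eigenvectors give P = [[−2, 1], [1, −1]] with P⁻¹ = [[−1, −1], [−1, −2]], and A = P·diag(2, 1)·P⁻¹.
Then A³ = P·diag(8, 1)·P⁻¹ = [[−16, 1], [8, −1]] · [[−1, −1], [−1, −2]] = [[15, 14], [−7, −6]].

[[15, 14], [−7, −6]]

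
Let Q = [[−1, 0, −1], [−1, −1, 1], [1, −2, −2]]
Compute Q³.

Q² = [[0, 2, 3], [3, −1, −2], [−1, 6, 1]]
Q³ = [[1, −8, −4], [−4, 5, 0], [−4, −8, 5]]

[[1, −8, −4], [−4, 5, 0], [−4, −8, 5]]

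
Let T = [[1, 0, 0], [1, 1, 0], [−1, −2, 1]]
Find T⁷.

[[1, 0, 0], [7, 1, 0], [−49, −14, 1]]

T = I + N where N = [[0, 0, 0], [1, 0, 0], [−1, −2, 0]] is strictly lower-triangular, so N³ = 0.
(I + N)⁷ = I + 7·N + 21·N² = [[1, 0, 0], [7, 1, 0], [−49, −14, 1]].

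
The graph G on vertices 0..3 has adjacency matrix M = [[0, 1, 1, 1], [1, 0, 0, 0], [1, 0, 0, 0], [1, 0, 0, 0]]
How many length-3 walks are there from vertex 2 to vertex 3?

The number of length-3 walks from vertex 2 to vertex 3 is entry (2,3) of M³, where M is the adjacency matrix.
M² = [[3, 0, 0, 0], [0, 1, 1, 1], [0, 1, 1, 1], [0, 1, 1, 1]]
M³ = [[0, 3, 3, 3], [3, 0, 0, 0], [3, 0, 0, 0], [3, 0, 0, 0]]

0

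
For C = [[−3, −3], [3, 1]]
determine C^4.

[[−36, −48], [48, 28]]

C^2 = [[0, 6], [−6, −8]]
C^3 = [[18, 6], [−6, 10]]
C^4 = [[−36, −48], [48, 28]]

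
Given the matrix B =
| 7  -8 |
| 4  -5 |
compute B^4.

[[161, -160], [80, -79]]

tr B = 2 and det B = -3, so the characteristic polynomial is λ² − (2)λ + (-3) with roots -1 and 3.
Eigenvectors give P = [[1, -2], [1, -1]] with P⁻¹ = [[-1, 2], [-1, 1]], and B = P·diag(-1, 3)·P⁻¹.
Then B^4 = P·diag(1, 81)·P⁻¹ = [[1, -162], [1, -81]] · [[-1, 2], [-1, 1]] = [[161, -160], [80, -79]].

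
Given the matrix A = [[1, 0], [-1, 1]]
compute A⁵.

A = I + N where N = [[0, 0], [-1, 0]] is strictly lower-triangular, so N² = 0.
(I + N)⁵ = I + 5·N = [[1, 0], [-5, 1]].

[[1, 0], [-5, 1]]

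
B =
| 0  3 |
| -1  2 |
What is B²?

[[-3, 6], [-2, 1]]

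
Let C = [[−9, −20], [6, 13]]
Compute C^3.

tr C = 4 and det C = 3, so the characteristic polynomial is λ² − (4)λ + (3) with roots 3 and 1.
Eigenvectors give P = [[−5, −2], [3, 1]] with P⁻¹ = [[1, 2], [−3, −5]], and C = P·diag(3, 1)·P⁻¹.
Then C^3 = P·diag(27, 1)·P⁻¹ = [[−135, −2], [81, 1]] · [[1, 2], [−3, −5]] = [[−129, −260], [78, 157]].

[[−129, −260], [78, 157]]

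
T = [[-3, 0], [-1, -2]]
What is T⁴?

[[81, 0], [65, 16]]

tr T = -5 and det T = 6, so the characteristic polynomial is λ² − (-5)λ + (6) with roots -3 and -2.
Eigenvectors give P = [[1, 0], [1, -1]] with P⁻¹ = [[1, 0], [1, -1]], and T = P·diag(-3, -2)·P⁻¹.
Then T⁴ = P·diag(81, 16)·P⁻¹ = [[81, 0], [81, -16]] · [[1, 0], [1, -1]] = [[81, 0], [65, 16]].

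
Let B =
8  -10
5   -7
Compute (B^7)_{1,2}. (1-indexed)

tr B = 1 and det B = -6, so the characteristic polynomial is λ² − (1)λ + (-6) with roots 3 and -2.
Eigenvectors give P = [[-2, 1], [-1, 1]] with P⁻¹ = [[-1, 1], [-1, 2]], and B = P·diag(3, -2)·P⁻¹.
Then B^7 = P·diag(2187, -128)·P⁻¹ = [[-4374, -128], [-2187, -128]] · [[-1, 1], [-1, 2]] = [[4502, -4630], [2315, -2443]].

-4630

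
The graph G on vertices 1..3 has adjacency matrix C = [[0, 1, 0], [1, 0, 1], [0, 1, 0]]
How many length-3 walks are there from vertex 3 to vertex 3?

The number of length-3 walks from vertex 3 to vertex 3 is entry (3,3) of C^3, where C is the adjacency matrix.
C^2 = [[1, 0, 1], [0, 2, 0], [1, 0, 1]]
C^3 = [[0, 2, 0], [2, 0, 2], [0, 2, 0]]

0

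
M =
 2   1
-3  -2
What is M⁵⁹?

M² = I (check: tr M = 0 and det M = -1), so M⁵⁹ = M since 59 is odd.

[[2, 1], [-3, -2]]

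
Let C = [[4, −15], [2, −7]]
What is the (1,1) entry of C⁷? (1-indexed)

634

tr C = −3 and det C = 2, so the characteristic polynomial is λ² − (−3)λ + (2) with roots −1 and −2.
Eigenvectors give P = [[−3, −5], [−1, −2]] with P⁻¹ = [[−2, 5], [1, −3]], and C = P·diag(−1, −2)·P⁻¹.
Then C⁷ = P·diag(−1, −128)·P⁻¹ = [[3, 640], [1, 256]] · [[−2, 5], [1, −3]] = [[634, −1905], [254, −763]].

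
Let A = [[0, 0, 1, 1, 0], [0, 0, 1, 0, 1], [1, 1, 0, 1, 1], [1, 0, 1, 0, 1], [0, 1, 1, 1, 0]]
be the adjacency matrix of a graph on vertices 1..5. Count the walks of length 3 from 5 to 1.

The number of length-3 walks from vertex 5 to vertex 1 is entry (5,1) of A^3, where A is the adjacency matrix.
A^2 = [[2, 1, 1, 1, 2], [1, 2, 1, 2, 1], [1, 1, 4, 2, 2], [1, 2, 2, 3, 1], [2, 1, 2, 1, 3]]
A^3 = [[2, 3, 6, 5, 3], [3, 2, 6, 3, 5], [6, 6, 6, 7, 7], [5, 3, 7, 4, 7], [3, 5, 7, 7, 4]]

3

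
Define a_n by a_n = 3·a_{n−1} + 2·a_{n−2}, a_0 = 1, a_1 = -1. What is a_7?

-773

With companion matrix Q = [[3, 2], [1, 0]], [a_n, a_{n−1}]ᵀ = Q·[a_{n−1}, a_{n−2}]ᵀ, so [a_7, a_6]ᵀ = Q⁶·[a_1, a_0]ᵀ.
Q⁶ = [[1763, 990], [495, 278]], giving [a_7, a_6]ᵀ = [[-773], [-217]].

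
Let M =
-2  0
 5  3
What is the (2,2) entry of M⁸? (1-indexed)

tr M = 1 and det M = -6, so the characteristic polynomial is λ² − (1)λ + (-6) with roots -2 and 3.
Eigenvectors give P = [[-1, 0], [1, -1]] with P⁻¹ = [[-1, 0], [-1, -1]], and M = P·diag(-2, 3)·P⁻¹.
Then M⁸ = P·diag(256, 6561)·P⁻¹ = [[-256, 0], [256, -6561]] · [[-1, 0], [-1, -1]] = [[256, 0], [6305, 6561]].

6561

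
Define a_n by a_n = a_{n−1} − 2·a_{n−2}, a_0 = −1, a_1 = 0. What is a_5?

With companion matrix B = [[1, −2], [1, 0]], [a_n, a_{n−1}]ᵀ = B·[a_{n−1}, a_{n−2}]ᵀ, so [a_5, a_4]ᵀ = B^4·[a_1, a_0]ᵀ.
B^4 = [[−1, 6], [−3, 2]], giving [a_5, a_4]ᵀ = [[−6], [−2]].

−6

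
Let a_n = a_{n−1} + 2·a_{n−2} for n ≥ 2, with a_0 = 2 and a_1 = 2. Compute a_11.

2730

With companion matrix A = [[1, 2], [1, 0]], [a_n, a_{n−1}]ᵀ = A·[a_{n−1}, a_{n−2}]ᵀ, so [a_11, a_10]ᵀ = A¹⁰·[a_1, a_0]ᵀ.
A¹⁰ = [[683, 682], [341, 342]], giving [a_11, a_10]ᵀ = [[2730], [1366]].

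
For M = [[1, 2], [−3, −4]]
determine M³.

[[13, 14], [−21, −22]]

tr M = −3 and det M = 2, so the characteristic polynomial is λ² − (−3)λ + (2) with roots −2 and −1.
Eigenvectors give P = [[−2, 1], [3, −1]] with P⁻¹ = [[1, 1], [3, 2]], and M = P·diag(−2, −1)·P⁻¹.
Then M³ = P·diag(−8, −1)·P⁻¹ = [[16, −1], [−24, 1]] · [[1, 1], [3, 2]] = [[13, 14], [−21, −22]].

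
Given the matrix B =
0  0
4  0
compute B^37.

B is strictly triangular, hence nilpotent: B^2 = 0, so B^37 = 0.

[[0, 0], [0, 0]]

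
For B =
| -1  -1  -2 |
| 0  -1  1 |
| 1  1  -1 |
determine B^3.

B^2 = [[-1, 0, 3], [1, 2, -2], [-2, -3, 0]]
B^3 = [[4, 4, -1], [-3, -5, 2], [2, 5, 1]]

[[4, 4, -1], [-3, -5, 2], [2, 5, 1]]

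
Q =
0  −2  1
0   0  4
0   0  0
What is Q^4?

Q is strictly triangular, hence nilpotent: Q^3 = 0, so Q^4 = 0.

[[0, 0, 0], [0, 0, 0], [0, 0, 0]]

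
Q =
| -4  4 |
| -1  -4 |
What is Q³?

Q² = [[12, -32], [8, 12]]
Q³ = [[-16, 176], [-44, -16]]

[[-16, 176], [-44, -16]]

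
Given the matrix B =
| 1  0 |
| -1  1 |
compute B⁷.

[[1, 0], [-7, 1]]

B = I + N where N = [[0, 0], [-1, 0]] is strictly lower-triangular, so N² = 0.
(I + N)⁷ = I + 7·N = [[1, 0], [-7, 1]].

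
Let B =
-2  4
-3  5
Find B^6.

[[-188, 252], [-189, 253]]

tr B = 3 and det B = 2, so the characteristic polynomial is λ² − (3)λ + (2) with roots 2 and 1.
Eigenvectors give P = [[1, 4], [1, 3]] with P⁻¹ = [[-3, 4], [1, -1]], and B = P·diag(2, 1)·P⁻¹.
Then B^6 = P·diag(64, 1)·P⁻¹ = [[64, 4], [64, 3]] · [[-3, 4], [1, -1]] = [[-188, 252], [-189, 253]].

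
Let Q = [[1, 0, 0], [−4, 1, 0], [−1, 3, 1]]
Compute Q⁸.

Q = I + N where N = [[0, 0, 0], [−4, 0, 0], [−1, 3, 0]] is strictly lower-triangular, so N³ = 0.
(I + N)⁸ = I + 8·N + 28·N² = [[1, 0, 0], [−32, 1, 0], [−344, 24, 1]].

[[1, 0, 0], [−32, 1, 0], [−344, 24, 1]]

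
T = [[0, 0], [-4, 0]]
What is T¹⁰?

T is strictly triangular, hence nilpotent: T² = 0, so T¹⁰ = 0.

[[0, 0], [0, 0]]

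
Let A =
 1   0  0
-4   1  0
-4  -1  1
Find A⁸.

[[1, 0, 0], [-32, 1, 0], [80, -8, 1]]

A = I + N where N = [[0, 0, 0], [-4, 0, 0], [-4, -1, 0]] is strictly lower-triangular, so N³ = 0.
(I + N)⁸ = I + 8·N + 28·N² = [[1, 0, 0], [-32, 1, 0], [80, -8, 1]].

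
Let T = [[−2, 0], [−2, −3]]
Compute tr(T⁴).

97

T² = [[4, 0], [10, 9]]
T³ = [[−8, 0], [−38, −27]]
T⁴ = [[16, 0], [130, 81]]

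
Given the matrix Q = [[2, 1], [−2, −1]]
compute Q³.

[[2, 1], [−2, −1]]

Q² = Q (a projection; rank 1, trace 1), so Q³ = Q.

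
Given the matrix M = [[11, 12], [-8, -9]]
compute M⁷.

tr M = 2 and det M = -3, so the characteristic polynomial is λ² − (2)λ + (-3) with roots -1 and 3.
Eigenvectors give P = [[-1, 3], [1, -2]] with P⁻¹ = [[2, 3], [1, 1]], and M = P·diag(-1, 3)·P⁻¹.
Then M⁷ = P·diag(-1, 2187)·P⁻¹ = [[1, 6561], [-1, -4374]] · [[2, 3], [1, 1]] = [[6563, 6564], [-4376, -4377]].

[[6563, 6564], [-4376, -4377]]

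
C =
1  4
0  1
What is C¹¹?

[[1, 44], [0, 1]]

C = I + N where N = [[0, 4], [0, 0]] is strictly upper-triangular, so N² = 0.
(I + N)¹¹ = I + 11·N = [[1, 44], [0, 1]].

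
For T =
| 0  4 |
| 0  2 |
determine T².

[[0, 8], [0, 4]]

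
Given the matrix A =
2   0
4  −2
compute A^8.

[[256, 0], [0, 256]]

tr A = 0 and det A = −4, so the characteristic polynomial is λ² − (0)λ + (−4) with roots −2 and 2.
Eigenvectors give P = [[0, 1], [−1, 1]] with P⁻¹ = [[1, −1], [1, 0]], and A = P·diag(−2, 2)·P⁻¹.
Then A^8 = P·diag(256, 256)·P⁻¹ = [[0, 256], [−256, 256]] · [[1, −1], [1, 0]] = [[256, 0], [0, 256]].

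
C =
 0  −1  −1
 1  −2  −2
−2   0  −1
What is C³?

C² = [[1, 2, 3], [2, 3, 5], [2, 2, 3]]
C³ = [[−4, −5, −8], [−7, −8, −13], [−4, −6, −9]]

[[−4, −5, −8], [−7, −8, −13], [−4, −6, −9]]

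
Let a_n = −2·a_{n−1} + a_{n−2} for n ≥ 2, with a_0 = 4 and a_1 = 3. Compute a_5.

With companion matrix Q = [[−2, 1], [1, 0]], [a_n, a_{n−1}]ᵀ = Q·[a_{n−1}, a_{n−2}]ᵀ, so [a_5, a_4]ᵀ = Q⁴·[a_1, a_0]ᵀ.
Q⁴ = [[29, −12], [−12, 5]], giving [a_5, a_4]ᵀ = [[39], [−16]].

39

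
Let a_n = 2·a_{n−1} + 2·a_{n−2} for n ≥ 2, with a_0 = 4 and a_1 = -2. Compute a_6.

112

With companion matrix B = [[2, 2], [1, 0]], [a_n, a_{n−1}]ᵀ = B·[a_{n−1}, a_{n−2}]ᵀ, so [a_6, a_5]ᵀ = B^5·[a_1, a_0]ᵀ.
B^5 = [[120, 88], [44, 32]], giving [a_6, a_5]ᵀ = [[112], [40]].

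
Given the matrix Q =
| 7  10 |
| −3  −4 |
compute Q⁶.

tr Q = 3 and det Q = 2, so the characteristic polynomial is λ² − (3)λ + (2) with roots 1 and 2.
Eigenvectors give P = [[5, −2], [−3, 1]] with P⁻¹ = [[−1, −2], [−3, −5]], and Q = P·diag(1, 2)·P⁻¹.
Then Q⁶ = P·diag(1, 64)·P⁻¹ = [[5, −128], [−3, 64]] · [[−1, −2], [−3, −5]] = [[379, 630], [−189, −314]].

[[379, 630], [−189, −314]]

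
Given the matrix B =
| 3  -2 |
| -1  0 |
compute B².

[[11, -6], [-3, 2]]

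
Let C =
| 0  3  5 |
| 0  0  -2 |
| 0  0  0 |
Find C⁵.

[[0, 0, 0], [0, 0, 0], [0, 0, 0]]

C is strictly triangular, hence nilpotent: C³ = 0, so C⁵ = 0.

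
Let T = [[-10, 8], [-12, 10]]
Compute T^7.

[[-640, 512], [-768, 640]]

tr T = 0 and det T = -4, so the characteristic polynomial is λ² − (0)λ + (-4) with roots 2 and -2.
Eigenvectors give P = [[-2, 1], [-3, 1]] with P⁻¹ = [[1, -1], [3, -2]], and T = P·diag(2, -2)·P⁻¹.
Then T^7 = P·diag(128, -128)·P⁻¹ = [[-256, -128], [-384, -128]] · [[1, -1], [3, -2]] = [[-640, 512], [-768, 640]].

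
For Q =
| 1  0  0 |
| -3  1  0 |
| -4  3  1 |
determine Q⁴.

[[1, 0, 0], [-12, 1, 0], [-70, 12, 1]]

Q = I + N where N = [[0, 0, 0], [-3, 0, 0], [-4, 3, 0]] is strictly lower-triangular, so N³ = 0.
(I + N)⁴ = I + 4·N + 6·N² = [[1, 0, 0], [-12, 1, 0], [-70, 12, 1]].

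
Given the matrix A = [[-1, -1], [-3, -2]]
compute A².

[[4, 3], [9, 7]]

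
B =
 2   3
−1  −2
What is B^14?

B² = I (check: tr B = 0 and det B = −1), so B^14 = I since 14 is even.

[[1, 0], [0, 1]]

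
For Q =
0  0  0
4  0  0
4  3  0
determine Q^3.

[[0, 0, 0], [0, 0, 0], [0, 0, 0]]

Q is strictly triangular, hence nilpotent: Q^3 = 0, so Q^3 = 0.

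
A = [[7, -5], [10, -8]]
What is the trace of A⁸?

6817

tr A = -1 and det A = -6, so the characteristic polynomial is λ² − (-1)λ + (-6) with roots -3 and 2.
Eigenvectors give P = [[-1, 1], [-2, 1]] with P⁻¹ = [[1, -1], [2, -1]], and A = P·diag(-3, 2)·P⁻¹.
Then A⁸ = P·diag(6561, 256)·P⁻¹ = [[-6561, 256], [-13122, 256]] · [[1, -1], [2, -1]] = [[-6049, 6305], [-12610, 12866]].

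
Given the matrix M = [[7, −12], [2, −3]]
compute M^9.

[[59047, −118092], [19682, −39363]]

tr M = 4 and det M = 3, so the characteristic polynomial is λ² − (4)λ + (3) with roots 3 and 1.
Eigenvectors give P = [[3, 2], [1, 1]] with P⁻¹ = [[1, −2], [−1, 3]], and M = P·diag(3, 1)·P⁻¹.
Then M^9 = P·diag(19683, 1)·P⁻¹ = [[59049, 2], [19683, 1]] · [[1, −2], [−1, 3]] = [[59047, −118092], [19682, −39363]].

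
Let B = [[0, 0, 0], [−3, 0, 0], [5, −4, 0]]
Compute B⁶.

[[0, 0, 0], [0, 0, 0], [0, 0, 0]]

B is strictly triangular, hence nilpotent: B³ = 0, so B⁶ = 0.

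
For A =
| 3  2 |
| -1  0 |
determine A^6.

tr A = 3 and det A = 2, so the characteristic polynomial is λ² − (3)λ + (2) with roots 1 and 2.
Eigenvectors give P = [[-1, -2], [1, 1]] with P⁻¹ = [[1, 2], [-1, -1]], and A = P·diag(1, 2)·P⁻¹.
Then A^6 = P·diag(1, 64)·P⁻¹ = [[-1, -128], [1, 64]] · [[1, 2], [-1, -1]] = [[127, 126], [-63, -62]].

[[127, 126], [-63, -62]]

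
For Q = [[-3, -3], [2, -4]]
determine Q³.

[[33, -93], [62, 2]]

Q² = [[3, 21], [-14, 10]]
Q³ = [[33, -93], [62, 2]]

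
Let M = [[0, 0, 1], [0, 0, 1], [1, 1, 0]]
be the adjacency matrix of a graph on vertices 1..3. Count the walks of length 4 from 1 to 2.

The number of length-4 walks from vertex 1 to vertex 2 is entry (1,2) of M⁴, where M is the adjacency matrix.
M² = [[1, 1, 0], [1, 1, 0], [0, 0, 2]]
M³ = [[0, 0, 2], [0, 0, 2], [2, 2, 0]]
M⁴ = [[2, 2, 0], [2, 2, 0], [0, 0, 4]]

2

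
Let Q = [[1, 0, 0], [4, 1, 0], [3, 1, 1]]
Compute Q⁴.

Q = I + N where N = [[0, 0, 0], [4, 0, 0], [3, 1, 0]] is strictly lower-triangular, so N³ = 0.
(I + N)⁴ = I + 4·N + 6·N² = [[1, 0, 0], [16, 1, 0], [36, 4, 1]].

[[1, 0, 0], [16, 1, 0], [36, 4, 1]]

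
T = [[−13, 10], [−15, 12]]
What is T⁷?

tr T = −1 and det T = −6, so the characteristic polynomial is λ² − (−1)λ + (−6) with roots 2 and −3.
Eigenvectors give P = [[−2, 1], [−3, 1]] with P⁻¹ = [[1, −1], [3, −2]], and T = P·diag(2, −3)·P⁻¹.
Then T⁷ = P·diag(128, −2187)·P⁻¹ = [[−256, −2187], [−384, −2187]] · [[1, −1], [3, −2]] = [[−6817, 4630], [−6945, 4758]].

[[−6817, 4630], [−6945, 4758]]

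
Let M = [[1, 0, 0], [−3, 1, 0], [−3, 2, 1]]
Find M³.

[[1, 0, 0], [−9, 1, 0], [−27, 6, 1]]

M = I + N where N = [[0, 0, 0], [−3, 0, 0], [−3, 2, 0]] is strictly lower-triangular, so N³ = 0.
(I + N)³ = I + 3·N + 3·N² = [[1, 0, 0], [−9, 1, 0], [−27, 6, 1]].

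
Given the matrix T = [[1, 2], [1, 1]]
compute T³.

T² = [[3, 4], [2, 3]]
T³ = [[7, 10], [5, 7]]

[[7, 10], [5, 7]]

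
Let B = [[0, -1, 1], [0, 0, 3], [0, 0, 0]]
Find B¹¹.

B is strictly triangular, hence nilpotent: B³ = 0, so B¹¹ = 0.

[[0, 0, 0], [0, 0, 0], [0, 0, 0]]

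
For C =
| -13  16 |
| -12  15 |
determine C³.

[[-85, 112], [-84, 111]]

tr C = 2 and det C = -3, so the characteristic polynomial is λ² − (2)λ + (-3) with roots -1 and 3.
Eigenvectors give P = [[-4, 1], [-3, 1]] with P⁻¹ = [[-1, 1], [-3, 4]], and C = P·diag(-1, 3)·P⁻¹.
Then C³ = P·diag(-1, 27)·P⁻¹ = [[4, 27], [3, 27]] · [[-1, 1], [-3, 4]] = [[-85, 112], [-84, 111]].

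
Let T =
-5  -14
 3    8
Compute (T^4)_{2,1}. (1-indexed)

tr T = 3 and det T = 2, so the characteristic polynomial is λ² − (3)λ + (2) with roots 1 and 2.
Eigenvectors give P = [[7, 2], [-3, -1]] with P⁻¹ = [[1, 2], [-3, -7]], and T = P·diag(1, 2)·P⁻¹.
Then T^4 = P·diag(1, 16)·P⁻¹ = [[7, 32], [-3, -16]] · [[1, 2], [-3, -7]] = [[-89, -210], [45, 106]].

45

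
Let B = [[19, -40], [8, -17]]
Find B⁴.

[[401, -800], [160, -319]]

tr B = 2 and det B = -3, so the characteristic polynomial is λ² − (2)λ + (-3) with roots -1 and 3.
Eigenvectors give P = [[2, -5], [1, -2]] with P⁻¹ = [[-2, 5], [-1, 2]], and B = P·diag(-1, 3)·P⁻¹.
Then B⁴ = P·diag(1, 81)·P⁻¹ = [[2, -405], [1, -162]] · [[-2, 5], [-1, 2]] = [[401, -800], [160, -319]].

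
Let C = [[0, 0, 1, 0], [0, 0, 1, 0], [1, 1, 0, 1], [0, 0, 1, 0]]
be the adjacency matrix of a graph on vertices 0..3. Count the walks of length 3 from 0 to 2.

3

The number of length-3 walks from vertex 0 to vertex 2 is entry (0,2) of C³, where C is the adjacency matrix.
C² = [[1, 1, 0, 1], [1, 1, 0, 1], [0, 0, 3, 0], [1, 1, 0, 1]]
C³ = [[0, 0, 3, 0], [0, 0, 3, 0], [3, 3, 0, 3], [0, 0, 3, 0]]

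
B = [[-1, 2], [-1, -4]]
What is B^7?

[[1931, 4118], [-2059, -4246]]

tr B = -5 and det B = 6, so the characteristic polynomial is λ² − (-5)λ + (6) with roots -2 and -3.
Eigenvectors give P = [[-2, -1], [1, 1]] with P⁻¹ = [[-1, -1], [1, 2]], and B = P·diag(-2, -3)·P⁻¹.
Then B^7 = P·diag(-128, -2187)·P⁻¹ = [[256, 2187], [-128, -2187]] · [[-1, -1], [1, 2]] = [[1931, 4118], [-2059, -4246]].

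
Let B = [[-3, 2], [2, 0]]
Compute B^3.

B^2 = [[13, -6], [-6, 4]]
B^3 = [[-51, 26], [26, -12]]

[[-51, 26], [26, -12]]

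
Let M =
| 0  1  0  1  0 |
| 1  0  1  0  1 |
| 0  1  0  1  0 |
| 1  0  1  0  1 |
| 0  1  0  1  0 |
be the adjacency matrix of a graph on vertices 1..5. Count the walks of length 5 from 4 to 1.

The number of length-5 walks from vertex 4 to vertex 1 is entry (4,1) of M⁵, where M is the adjacency matrix.
M² = [[2, 0, 2, 0, 2], [0, 3, 0, 3, 0], [2, 0, 2, 0, 2], [0, 3, 0, 3, 0], [2, 0, 2, 0, 2]]
M³ = [[0, 6, 0, 6, 0], [6, 0, 6, 0, 6], [0, 6, 0, 6, 0], [6, 0, 6, 0, 6], [0, 6, 0, 6, 0]]
M⁴ = [[12, 0, 12, 0, 12], [0, 18, 0, 18, 0], [12, 0, 12, 0, 12], [0, 18, 0, 18, 0], [12, 0, 12, 0, 12]]
M⁵ = [[0, 36, 0, 36, 0], [36, 0, 36, 0, 36], [0, 36, 0, 36, 0], [36, 0, 36, 0, 36], [0, 36, 0, 36, 0]]

36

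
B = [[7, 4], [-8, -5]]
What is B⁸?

tr B = 2 and det B = -3, so the characteristic polynomial is λ² − (2)λ + (-3) with roots 3 and -1.
Eigenvectors give P = [[-1, -1], [1, 2]] with P⁻¹ = [[-2, -1], [1, 1]], and B = P·diag(3, -1)·P⁻¹.
Then B⁸ = P·diag(6561, 1)·P⁻¹ = [[-6561, -1], [6561, 2]] · [[-2, -1], [1, 1]] = [[13121, 6560], [-13120, -6559]].

[[13121, 6560], [-13120, -6559]]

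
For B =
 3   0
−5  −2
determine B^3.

tr B = 1 and det B = −6, so the characteristic polynomial is λ² − (1)λ + (−6) with roots −2 and 3.
Eigenvectors give P = [[0, −1], [1, 1]] with P⁻¹ = [[1, 1], [−1, 0]], and B = P·diag(−2, 3)·P⁻¹.
Then B^3 = P·diag(−8, 27)·P⁻¹ = [[0, −27], [−8, 27]] · [[1, 1], [−1, 0]] = [[27, 0], [−35, −8]].

[[27, 0], [−35, −8]]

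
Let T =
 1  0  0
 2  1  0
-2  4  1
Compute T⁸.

[[1, 0, 0], [16, 1, 0], [208, 32, 1]]

T = I + N where N = [[0, 0, 0], [2, 0, 0], [-2, 4, 0]] is strictly lower-triangular, so N³ = 0.
(I + N)⁸ = I + 8·N + 28·N² = [[1, 0, 0], [16, 1, 0], [208, 32, 1]].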